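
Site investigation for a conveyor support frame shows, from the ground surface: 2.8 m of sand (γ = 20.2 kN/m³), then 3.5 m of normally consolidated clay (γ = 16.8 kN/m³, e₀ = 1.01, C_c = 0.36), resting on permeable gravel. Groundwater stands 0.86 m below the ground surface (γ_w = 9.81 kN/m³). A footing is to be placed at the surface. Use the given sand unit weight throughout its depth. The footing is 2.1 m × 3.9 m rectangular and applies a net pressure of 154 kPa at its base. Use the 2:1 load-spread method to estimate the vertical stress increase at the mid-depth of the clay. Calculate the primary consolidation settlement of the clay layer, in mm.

Mid-depth of clay below the ground surface: z = 2.8 + 3.5/2 = 4.55 m.
Total vertical stress at mid-clay: σ_v = 20.2×2.8 + 16.8×1.75 = 85.96 kPa.
Pore pressure: u = 9.81×(4.55 − 0.86) = 36.199 kPa.
Initial effective stress: σ'_0 = σ_v − u = 85.96 − 36.199 = 49.761 kPa.
Stress increase at mid-clay by the 2:1 spreading method:
Δσ = qBL/((B+z)(L+z)) = 154×2.1×3.9/((2.1+4.55)(3.9+4.55)) = 22.445 kPa
Final effective stress: σ'_f = σ'_0 + Δσ = 49.761 + 22.445 = 72.206 kPa.
Normally consolidated clay, so the full stress increment lies on the virgin compression line:
S_c = C_c·H/(1+e₀)·log₁₀(σ'_f/σ'_0) = 0.36×3.5/(1+1.01)×log₁₀(72.206/49.761)
    = 0.62687 × 0.16168 = 0.1014 m

S_c ≈ 101 mm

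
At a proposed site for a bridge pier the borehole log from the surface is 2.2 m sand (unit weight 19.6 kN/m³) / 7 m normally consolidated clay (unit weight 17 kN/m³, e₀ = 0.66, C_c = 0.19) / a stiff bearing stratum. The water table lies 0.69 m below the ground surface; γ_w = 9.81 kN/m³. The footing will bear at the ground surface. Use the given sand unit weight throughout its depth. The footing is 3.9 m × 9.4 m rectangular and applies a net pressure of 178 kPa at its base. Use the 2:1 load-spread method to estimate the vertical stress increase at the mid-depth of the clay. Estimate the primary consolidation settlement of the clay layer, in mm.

Mid-depth of clay below the ground surface: z = 2.2 + 7/2 = 5.7 m.
Total vertical stress at mid-clay: σ_v = 19.6×2.2 + 17×3.5 = 102.62 kPa.
Pore pressure: u = 9.81×(5.7 − 0.69) = 49.148 kPa.
Initial effective stress: σ'_0 = σ_v − u = 102.62 − 49.148 = 53.472 kPa.
Stress increase at mid-clay by the 2:1 spreading method:
Δσ = qBL/((B+z)(L+z)) = 178×3.9×9.4/((3.9+5.7)(9.4+5.7)) = 45.016 kPa
Final effective stress: σ'_f = σ'_0 + Δσ = 53.472 + 45.016 = 98.488 kPa.
Normally consolidated clay, so the full stress increment lies on the virgin compression line:
S_c = C_c·H/(1+e₀)·log₁₀(σ'_f/σ'_0) = 0.19×7/(1+0.66)×log₁₀(98.488/53.472)
    = 0.8012 × 0.26526 = 0.2125 m

S_c ≈ 213 mm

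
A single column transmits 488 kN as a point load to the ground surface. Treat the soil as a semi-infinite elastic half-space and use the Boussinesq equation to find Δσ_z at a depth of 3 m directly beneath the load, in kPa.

Boussinesq vertical stress below a point load on an elastic half-space:
Δσ_z = 3P/(2πz²) · [1 + (r/z)²]^(−5/2)
r/z = 0/3 = 0; [1+(r/z)²]^(−5/2) = 1.
Δσ_z = 3×488/(2π×3²) × 1 = 25.889 × 1 = 25.89 kPa

Δσ_z ≈ 25.9 kPa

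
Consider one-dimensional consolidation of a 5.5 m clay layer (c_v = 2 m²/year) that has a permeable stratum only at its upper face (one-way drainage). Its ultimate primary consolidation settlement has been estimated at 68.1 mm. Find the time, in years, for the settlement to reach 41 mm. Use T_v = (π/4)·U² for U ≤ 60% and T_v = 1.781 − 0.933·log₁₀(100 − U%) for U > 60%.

Drainage path length: H_d = H = 5.5 m (single drainage).
U = S(t)/S_ult = 41/68.1 = 0.6021.
U > 60%: T_v = 1.781 − 0.933·log₁₀(100 − 60.206) = 0.28837.
t = T_v·H_d²/c_v = 0.28837×5.5²/2 = 4.362 years.

t ≈ 4.36 years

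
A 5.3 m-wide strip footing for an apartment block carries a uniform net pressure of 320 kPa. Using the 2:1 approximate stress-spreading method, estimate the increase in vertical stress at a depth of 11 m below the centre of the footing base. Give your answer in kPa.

By the 2:1 method the load spreads at 1 horizontal : 2 vertical, so at depth z the loaded area has grown by z in each plan dimension:
Δσ = qB/(B+z) = 320×5.3/(5.3+11) = 104.05 kPa

Δσ_z ≈ 104 kPa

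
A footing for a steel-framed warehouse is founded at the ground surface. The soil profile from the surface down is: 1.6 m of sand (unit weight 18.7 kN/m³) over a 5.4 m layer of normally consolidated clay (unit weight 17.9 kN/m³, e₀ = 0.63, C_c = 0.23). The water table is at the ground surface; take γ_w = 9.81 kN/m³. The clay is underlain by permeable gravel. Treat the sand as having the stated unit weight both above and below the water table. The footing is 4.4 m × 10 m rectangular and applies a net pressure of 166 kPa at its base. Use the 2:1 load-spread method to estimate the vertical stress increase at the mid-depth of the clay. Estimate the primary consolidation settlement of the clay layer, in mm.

Mid-depth of clay below the ground surface: z = 1.6 + 5.4/2 = 4.3 m.
Total vertical stress at mid-clay: σ_v = 18.7×1.6 + 17.9×2.7 = 78.25 kPa.
Pore pressure: u = 9.81×(4.3 − 0) = 42.183 kPa.
Initial effective stress: σ'_0 = σ_v − u = 78.25 − 42.183 = 36.067 kPa.
Stress increase at mid-clay by the 2:1 spreading method:
Δσ = qBL/((B+z)(L+z)) = 166×4.4×10/((4.4+4.3)(10+4.3)) = 58.709 kPa
Final effective stress: σ'_f = σ'_0 + Δσ = 36.067 + 58.709 = 94.776 kPa.
Normally consolidated clay, so the full stress increment lies on the virgin compression line:
S_c = C_c·H/(1+e₀)·log₁₀(σ'_f/σ'_0) = 0.23×5.4/(1+0.63)×log₁₀(94.776/36.067)
    = 0.76196 × 0.41959 = 0.3197 m

S_c ≈ 320 mm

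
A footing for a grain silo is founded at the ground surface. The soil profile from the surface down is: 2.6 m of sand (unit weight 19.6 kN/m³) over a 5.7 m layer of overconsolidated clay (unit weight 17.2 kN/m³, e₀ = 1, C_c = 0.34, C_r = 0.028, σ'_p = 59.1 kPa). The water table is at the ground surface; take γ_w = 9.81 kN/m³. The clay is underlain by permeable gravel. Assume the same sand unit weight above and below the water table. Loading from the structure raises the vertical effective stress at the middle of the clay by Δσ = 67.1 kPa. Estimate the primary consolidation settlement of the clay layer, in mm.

S_c ≈ 283 mm

Mid-depth of clay below the ground surface: z = 2.6 + 5.7/2 = 5.45 m.
Total vertical stress at mid-clay: σ_v = 19.6×2.6 + 17.2×2.85 = 99.98 kPa.
Pore pressure: u = 9.81×(5.45 − 0) = 53.465 kPa.
Initial effective stress: σ'_0 = σ_v − u = 99.98 − 53.465 = 46.515 kPa.
Final effective stress: σ'_f = 46.515 + 67.1 = 113.61 kPa.
σ'_f = 113.61 > σ'_p = 59.1 kPa, so the stress path crosses the preconsolidation pressure — recompression up to σ'_p, then virgin compression beyond:
S_c = H/(1+e₀)·[C_r·log₁₀(σ'_p/σ'_0) + C_c·log₁₀(σ'_f/σ'_p)]
    = 5.7/2 × [0.028×log₁₀(59.1/46.515) + 0.34×log₁₀(113.61/59.1)]
    = 2.85 × [0.0029118 + 0.096502] = 0.2833 m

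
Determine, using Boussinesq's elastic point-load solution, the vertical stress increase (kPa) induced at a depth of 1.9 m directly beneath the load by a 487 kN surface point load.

Boussinesq vertical stress below a point load on an elastic half-space:
Δσ_z = 3P/(2πz²) · [1 + (r/z)²]^(−5/2)
r/z = 0/1.9 = 0; [1+(r/z)²]^(−5/2) = 1.
Δσ_z = 3×487/(2π×1.9²) × 1 = 64.411 × 1 = 64.41 kPa

Δσ_z ≈ 64.4 kPa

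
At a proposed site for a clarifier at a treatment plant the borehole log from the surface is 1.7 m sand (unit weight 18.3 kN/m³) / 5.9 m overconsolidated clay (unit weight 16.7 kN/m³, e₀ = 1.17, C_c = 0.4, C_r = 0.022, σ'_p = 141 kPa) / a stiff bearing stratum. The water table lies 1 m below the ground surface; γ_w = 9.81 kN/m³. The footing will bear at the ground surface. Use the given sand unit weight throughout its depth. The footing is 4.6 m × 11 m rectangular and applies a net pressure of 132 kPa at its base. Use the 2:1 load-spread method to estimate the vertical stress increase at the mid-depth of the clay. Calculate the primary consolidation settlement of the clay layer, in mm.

S_c ≈ 18.5 mm

Mid-depth of clay below the ground surface: z = 1.7 + 5.9/2 = 4.65 m.
Total vertical stress at mid-clay: σ_v = 18.3×1.7 + 16.7×2.95 = 80.375 kPa.
Pore pressure: u = 9.81×(4.65 − 1) = 35.806 kPa.
Initial effective stress: σ'_0 = σ_v − u = 80.375 − 35.806 = 44.569 kPa.
Stress increase at mid-clay by the 2:1 spreading method:
Δσ = qBL/((B+z)(L+z)) = 132×4.6×11/((4.6+4.65)(11+4.65)) = 46.139 kPa
Final effective stress: σ'_f = 44.569 + 46.139 = 90.708 kPa.
σ'_f = 90.708 ≤ σ'_p = 141 kPa, so the clay remains overconsolidated and only the recompression index applies:
S_c = C_r·H/(1+e₀)·log₁₀(σ'_f/σ'_0) = 0.022×5.9/2.17×log₁₀(90.708/44.569)
    = 0.059816 × 0.30861 = 0.01846 m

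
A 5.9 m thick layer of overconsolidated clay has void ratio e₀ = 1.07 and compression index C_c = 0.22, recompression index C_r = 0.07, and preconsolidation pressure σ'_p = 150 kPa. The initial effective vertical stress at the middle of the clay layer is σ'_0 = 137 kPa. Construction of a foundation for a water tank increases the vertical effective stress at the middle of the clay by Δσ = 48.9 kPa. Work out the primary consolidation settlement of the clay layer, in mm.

Final effective stress: σ'_f = 137 + 48.9 = 185.9 kPa.
σ'_f = 185.9 > σ'_p = 150 kPa, so the stress path crosses the preconsolidation pressure — recompression up to σ'_p, then virgin compression beyond:
S_c = H/(1+e₀)·[C_r·log₁₀(σ'_p/σ'_0) + C_c·log₁₀(σ'_f/σ'_p)]
    = 5.9/2.07 × [0.07×log₁₀(150/137) + 0.22×log₁₀(185.9/150)]
    = 2.8502 × [0.0027559 + 0.020501] = 0.06629 m

S_c ≈ 66.3 mm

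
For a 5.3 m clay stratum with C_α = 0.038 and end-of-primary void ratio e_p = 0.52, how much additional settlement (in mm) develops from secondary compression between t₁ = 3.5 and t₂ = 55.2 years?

S_s ≈ 159 mm

Secondary compression: S_s = C_α·H/(1+e_p)·log₁₀(t₂/t₁)
S_s = 0.038×5.3/(1+0.52)×log₁₀(55.2/3.5)
    = 0.1325 × 1.198 = 0.1587 m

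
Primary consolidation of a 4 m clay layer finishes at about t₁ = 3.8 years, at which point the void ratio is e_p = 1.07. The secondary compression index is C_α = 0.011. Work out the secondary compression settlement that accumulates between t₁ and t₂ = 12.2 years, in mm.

S_s ≈ 10.8 mm

Secondary compression: S_s = C_α·H/(1+e_p)·log₁₀(t₂/t₁)
S_s = 0.011×4/(1+1.07)×log₁₀(12.2/3.8)
    = 0.02126 × 0.5066 = 0.01077 m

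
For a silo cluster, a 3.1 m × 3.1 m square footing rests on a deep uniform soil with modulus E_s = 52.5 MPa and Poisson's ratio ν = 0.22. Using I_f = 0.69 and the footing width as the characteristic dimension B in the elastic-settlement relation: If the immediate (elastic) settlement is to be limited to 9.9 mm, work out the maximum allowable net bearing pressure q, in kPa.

E_s = 52.5 MPa = 52500 kPa.
S_e = q·B·(1−ν²)/E_s · I_f  ⇒  q = S_e·E_s / (B·(1−ν²)·I_f).
q = 0.0099 × 52500 / (3.1 × 0.9516 × 0.69) = 255.3 kPa

q ≈ 255 kPa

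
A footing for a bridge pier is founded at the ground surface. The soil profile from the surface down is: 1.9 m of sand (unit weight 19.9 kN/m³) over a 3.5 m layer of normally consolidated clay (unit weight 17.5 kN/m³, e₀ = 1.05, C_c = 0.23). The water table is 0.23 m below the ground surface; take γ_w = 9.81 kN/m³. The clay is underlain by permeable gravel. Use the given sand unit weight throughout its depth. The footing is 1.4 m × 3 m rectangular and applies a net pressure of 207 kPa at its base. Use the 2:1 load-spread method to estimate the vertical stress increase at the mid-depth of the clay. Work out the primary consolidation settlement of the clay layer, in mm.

Mid-depth of clay below the ground surface: z = 1.9 + 3.5/2 = 3.65 m.
Total vertical stress at mid-clay: σ_v = 19.9×1.9 + 17.5×1.75 = 68.435 kPa.
Pore pressure: u = 9.81×(3.65 − 0.23) = 33.55 kPa.
Initial effective stress: σ'_0 = σ_v − u = 68.435 − 33.55 = 34.885 kPa.
Stress increase at mid-clay by the 2:1 spreading method:
Δσ = qBL/((B+z)(L+z)) = 207×1.4×3/((1.4+3.65)(3+3.65)) = 25.888 kPa
Final effective stress: σ'_f = σ'_0 + Δσ = 34.885 + 25.888 = 60.773 kPa.
Normally consolidated clay, so the full stress increment lies on the virgin compression line:
S_c = C_c·H/(1+e₀)·log₁₀(σ'_f/σ'_0) = 0.23×3.5/(1+1.05)×log₁₀(60.773/34.885)
    = 0.39268 × 0.24107 = 0.09466 m

S_c ≈ 94.7 mm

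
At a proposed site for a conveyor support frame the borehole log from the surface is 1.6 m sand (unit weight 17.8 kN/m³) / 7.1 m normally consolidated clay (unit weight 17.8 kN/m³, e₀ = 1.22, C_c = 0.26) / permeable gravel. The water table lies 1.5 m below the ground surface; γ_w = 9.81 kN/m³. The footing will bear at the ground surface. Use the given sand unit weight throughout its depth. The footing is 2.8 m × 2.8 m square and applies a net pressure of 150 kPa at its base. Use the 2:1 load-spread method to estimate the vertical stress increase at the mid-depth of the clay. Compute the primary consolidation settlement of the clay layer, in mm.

S_c ≈ 104 mm

Mid-depth of clay below the ground surface: z = 1.6 + 7.1/2 = 5.15 m.
Total vertical stress at mid-clay: σ_v = 17.8×1.6 + 17.8×3.55 = 91.67 kPa.
Pore pressure: u = 9.81×(5.15 − 1.5) = 35.806 kPa.
Initial effective stress: σ'_0 = σ_v − u = 91.67 − 35.806 = 55.864 kPa.
Stress increase at mid-clay by the 2:1 spreading method:
Δσ = qBL/((B+z)(L+z)) = 150×2.8×2.8/((2.8+5.15)(2.8+5.15)) = 18.607 kPa
Final effective stress: σ'_f = σ'_0 + Δσ = 55.864 + 18.607 = 74.471 kPa.
Normally consolidated clay, so the full stress increment lies on the virgin compression line:
S_c = C_c·H/(1+e₀)·log₁₀(σ'_f/σ'_0) = 0.26×7.1/(1+1.22)×log₁₀(74.471/55.864)
    = 0.83153 × 0.12486 = 0.1038 m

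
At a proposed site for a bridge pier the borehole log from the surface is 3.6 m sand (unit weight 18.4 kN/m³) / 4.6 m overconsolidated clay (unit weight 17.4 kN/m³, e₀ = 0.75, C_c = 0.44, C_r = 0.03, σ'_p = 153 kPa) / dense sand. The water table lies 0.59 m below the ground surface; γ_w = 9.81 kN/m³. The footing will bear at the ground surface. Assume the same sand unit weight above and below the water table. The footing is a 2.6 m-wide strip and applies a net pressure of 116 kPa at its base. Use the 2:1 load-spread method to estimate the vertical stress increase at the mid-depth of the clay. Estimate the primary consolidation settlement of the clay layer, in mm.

Mid-depth of clay below the ground surface: z = 3.6 + 4.6/2 = 5.9 m.
Total vertical stress at mid-clay: σ_v = 18.4×3.6 + 17.4×2.3 = 106.26 kPa.
Pore pressure: u = 9.81×(5.9 − 0.59) = 52.091 kPa.
Initial effective stress: σ'_0 = σ_v − u = 106.26 − 52.091 = 54.169 kPa.
Stress increase at mid-clay by the 2:1 spreading method:
Δσ = qB/(B+z) = 116×2.6/(2.6+5.9) = 35.482 kPa
Final effective stress: σ'_f = 54.169 + 35.482 = 89.651 kPa.
σ'_f = 89.651 ≤ σ'_p = 153 kPa, so the clay remains overconsolidated and only the recompression index applies:
S_c = C_r·H/(1+e₀)·log₁₀(σ'_f/σ'_0) = 0.03×4.6/1.75×log₁₀(89.651/54.169)
    = 0.078858 × 0.2188 = 0.01725 m

S_c ≈ 17.3 mm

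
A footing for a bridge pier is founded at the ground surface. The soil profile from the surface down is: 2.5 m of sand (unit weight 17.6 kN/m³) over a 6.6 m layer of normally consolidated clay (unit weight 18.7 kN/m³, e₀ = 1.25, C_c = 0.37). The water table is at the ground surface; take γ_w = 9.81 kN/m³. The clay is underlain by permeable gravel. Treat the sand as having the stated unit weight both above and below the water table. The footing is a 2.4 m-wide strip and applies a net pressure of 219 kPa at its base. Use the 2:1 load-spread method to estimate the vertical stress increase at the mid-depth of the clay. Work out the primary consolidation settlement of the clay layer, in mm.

S_c ≈ 395 mm

Mid-depth of clay below the ground surface: z = 2.5 + 6.6/2 = 5.8 m.
Total vertical stress at mid-clay: σ_v = 17.6×2.5 + 18.7×3.3 = 105.71 kPa.
Pore pressure: u = 9.81×(5.8 − 0) = 56.898 kPa.
Initial effective stress: σ'_0 = σ_v − u = 105.71 − 56.898 = 48.812 kPa.
Stress increase at mid-clay by the 2:1 spreading method:
Δσ = qB/(B+z) = 219×2.4/(2.4+5.8) = 64.098 kPa
Final effective stress: σ'_f = σ'_0 + Δσ = 48.812 + 64.098 = 112.91 kPa.
Normally consolidated clay, so the full stress increment lies on the virgin compression line:
S_c = C_c·H/(1+e₀)·log₁₀(σ'_f/σ'_0) = 0.37×6.6/(1+1.25)×log₁₀(112.91/48.812)
    = 1.0853 × 0.36421 = 0.3953 m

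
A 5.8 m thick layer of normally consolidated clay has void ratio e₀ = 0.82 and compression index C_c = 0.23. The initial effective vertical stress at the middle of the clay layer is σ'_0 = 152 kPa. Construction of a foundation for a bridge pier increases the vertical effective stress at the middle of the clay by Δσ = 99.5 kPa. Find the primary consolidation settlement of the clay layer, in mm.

Final effective stress: σ'_f = σ'_0 + Δσ = 152 + 99.5 = 251.5 kPa.
Normally consolidated clay, so the full stress increment lies on the virgin compression line:
S_c = C_c·H/(1+e₀)·log₁₀(σ'_f/σ'_0) = 0.23×5.8/(1+0.82)×log₁₀(251.5/152)
    = 0.73297 × 0.21869 = 0.1603 m

S_c ≈ 160 mm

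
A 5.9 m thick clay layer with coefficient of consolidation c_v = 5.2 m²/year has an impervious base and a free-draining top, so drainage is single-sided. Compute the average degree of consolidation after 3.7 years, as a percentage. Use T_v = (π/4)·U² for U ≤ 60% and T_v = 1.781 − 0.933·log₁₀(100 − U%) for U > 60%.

U ≈ 79.3 %

Drainage path length: H_d = H = 5.9 m (single drainage).
T_v = c_v·t/H_d² = 5.2×3.7/5.9² = 0.55271.
T_v = 0.55271 corresponds to the U > 60% branch:
U = 1 − 10^((1.781 − T_v)/0.933)/100 = 0.7927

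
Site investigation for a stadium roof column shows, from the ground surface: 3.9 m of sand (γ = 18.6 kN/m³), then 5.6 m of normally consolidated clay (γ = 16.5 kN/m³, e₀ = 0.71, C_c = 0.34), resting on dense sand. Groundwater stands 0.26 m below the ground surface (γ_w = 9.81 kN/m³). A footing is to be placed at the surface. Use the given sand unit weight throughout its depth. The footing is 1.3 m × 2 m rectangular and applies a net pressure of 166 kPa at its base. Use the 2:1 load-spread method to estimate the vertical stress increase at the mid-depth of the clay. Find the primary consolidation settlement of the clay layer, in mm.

S_c ≈ 51.2 mm

Mid-depth of clay below the ground surface: z = 3.9 + 5.6/2 = 6.7 m.
Total vertical stress at mid-clay: σ_v = 18.6×3.9 + 16.5×2.8 = 118.74 kPa.
Pore pressure: u = 9.81×(6.7 − 0.26) = 63.176 kPa.
Initial effective stress: σ'_0 = σ_v − u = 118.74 − 63.176 = 55.564 kPa.
Stress increase at mid-clay by the 2:1 spreading method:
Δσ = qBL/((B+z)(L+z)) = 166×1.3×2/((1.3+6.7)(2+6.7)) = 6.2011 kPa
Final effective stress: σ'_f = σ'_0 + Δσ = 55.564 + 6.2011 = 61.765 kPa.
Normally consolidated clay, so the full stress increment lies on the virgin compression line:
S_c = C_c·H/(1+e₀)·log₁₀(σ'_f/σ'_0) = 0.34×5.6/(1+0.71)×log₁₀(61.765/55.564)
    = 1.1135 × 0.045949 = 0.05116 m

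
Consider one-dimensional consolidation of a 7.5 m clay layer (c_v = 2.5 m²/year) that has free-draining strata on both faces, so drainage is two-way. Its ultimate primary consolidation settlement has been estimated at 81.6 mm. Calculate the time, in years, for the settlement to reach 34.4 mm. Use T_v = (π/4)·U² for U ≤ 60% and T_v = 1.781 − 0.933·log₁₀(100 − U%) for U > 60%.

t ≈ 0.785 years

Drainage path length: H_d = H/2 = 3.75 m (double drainage).
U = S(t)/S_ult = 34.4/81.6 = 0.4216.
U ≤ 60%: T_v = (π/4)·U² = (π/4)×0.42157² = 0.13958.
t = T_v·H_d²/c_v = 0.13958×3.75²/2.5 = 0.7851 years.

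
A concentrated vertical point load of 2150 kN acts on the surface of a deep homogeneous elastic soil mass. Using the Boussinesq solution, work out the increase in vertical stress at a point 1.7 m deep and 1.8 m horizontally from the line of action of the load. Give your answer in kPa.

Boussinesq vertical stress below a point load on an elastic half-space:
Δσ_z = 3P/(2πz²) · [1 + (r/z)²]^(−5/2)
r/z = 1.8/1.7 = 1.0588; [1+(r/z)²]^(−5/2) = 0.15261.
Δσ_z = 3×2150/(2π×1.7²) × 0.15261 = 355.21 × 0.15261 = 54.21 kPa

Δσ_z ≈ 54.2 kPa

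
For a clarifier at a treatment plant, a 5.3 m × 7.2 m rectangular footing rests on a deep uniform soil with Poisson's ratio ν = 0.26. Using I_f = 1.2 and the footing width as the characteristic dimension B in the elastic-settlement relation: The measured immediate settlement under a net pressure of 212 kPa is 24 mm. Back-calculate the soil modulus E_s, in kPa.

S_e = q·B·(1−ν²)/E_s · I_f  ⇒  E_s = q·B·(1−ν²)·I_f / S_e.
E_s = 212 × 5.3 × 0.9324 × 1.2 / 0.024 = 52380 kPa

E_s ≈ 52400 kPa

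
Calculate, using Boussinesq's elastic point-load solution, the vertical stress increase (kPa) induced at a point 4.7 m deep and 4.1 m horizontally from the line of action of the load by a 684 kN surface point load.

Boussinesq vertical stress below a point load on an elastic half-space:
Δσ_z = 3P/(2πz²) · [1 + (r/z)²]^(−5/2)
r/z = 4.1/4.7 = 0.87234; [1+(r/z)²]^(−5/2) = 0.24301.
Δσ_z = 3×684/(2π×4.7²) × 0.24301 = 14.784 × 0.24301 = 3.593 kPa

Δσ_z ≈ 3.59 kPa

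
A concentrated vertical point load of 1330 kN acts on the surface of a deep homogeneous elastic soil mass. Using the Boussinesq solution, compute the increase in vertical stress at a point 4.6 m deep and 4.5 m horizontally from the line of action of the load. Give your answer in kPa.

Boussinesq vertical stress below a point load on an elastic half-space:
Δσ_z = 3P/(2πz²) · [1 + (r/z)²]^(−5/2)
r/z = 4.5/4.6 = 0.97826; [1+(r/z)²]^(−5/2) = 0.18665.
Δσ_z = 3×1330/(2π×4.6²) × 0.18665 = 30.011 × 0.18665 = 5.602 kPa

Δσ_z ≈ 5.6 kPa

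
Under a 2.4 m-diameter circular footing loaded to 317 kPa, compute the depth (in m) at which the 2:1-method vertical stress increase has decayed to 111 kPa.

z ≈ 1.66 m

2:1 spreading — at depth z the loaded area has grown by z in each plan dimension:
qD²/(D+z)² = Δσ_z ⇒ z = D(√(q/Δσ_z) − 1) = 2.4×(√(317/111) − 1) = 1.656 m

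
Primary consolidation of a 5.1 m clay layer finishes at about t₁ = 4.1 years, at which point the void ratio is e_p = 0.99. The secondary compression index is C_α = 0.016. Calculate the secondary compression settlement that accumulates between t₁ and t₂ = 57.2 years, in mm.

Secondary compression: S_s = C_α·H/(1+e_p)·log₁₀(t₂/t₁)
S_s = 0.016×5.1/(1+0.99)×log₁₀(57.2/4.1)
    = 0.04101 × 1.145 = 0.04693 m

S_s ≈ 46.9 mm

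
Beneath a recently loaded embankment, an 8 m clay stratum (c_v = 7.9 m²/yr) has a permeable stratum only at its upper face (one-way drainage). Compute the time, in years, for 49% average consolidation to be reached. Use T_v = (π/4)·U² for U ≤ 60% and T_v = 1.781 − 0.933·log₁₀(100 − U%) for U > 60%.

Drainage path length: H_d = H = 8 m (single drainage).
U ≤ 60%: T_v = (π/4)·U² = (π/4)×0.49² = 0.18857.
t = T_v·H_d²/c_v = 0.18857×8²/7.9 = 1.528 years.

t ≈ 1.53 years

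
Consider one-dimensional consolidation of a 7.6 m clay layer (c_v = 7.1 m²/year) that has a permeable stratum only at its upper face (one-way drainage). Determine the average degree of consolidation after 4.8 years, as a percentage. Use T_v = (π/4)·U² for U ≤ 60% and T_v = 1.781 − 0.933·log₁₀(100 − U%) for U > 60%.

U ≈ 81.1 %

Drainage path length: H_d = H = 7.6 m (single drainage).
T_v = c_v·t/H_d² = 7.1×4.8/7.6² = 0.59003.
T_v = 0.59003 corresponds to the U > 60% branch:
U = 1 − 10^((1.781 − T_v)/0.933)/100 = 0.811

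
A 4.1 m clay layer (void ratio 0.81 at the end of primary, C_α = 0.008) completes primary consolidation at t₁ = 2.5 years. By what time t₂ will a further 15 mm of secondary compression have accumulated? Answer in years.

S_s = C_α·H/(1+e_p)·log₁₀(t₂/t₁) ⇒ log₁₀(t₂/t₁) = S_s·(1+e_p)/(C_α·H).
log₁₀(t₂/t₁) = 0.015 × (1+0.81) / (0.008×4.1) = 0.8277
t₂ = t₁ × 10^0.8277 = 2.5 × 6.726 = 16.81 years

t₂ ≈ 16.8 years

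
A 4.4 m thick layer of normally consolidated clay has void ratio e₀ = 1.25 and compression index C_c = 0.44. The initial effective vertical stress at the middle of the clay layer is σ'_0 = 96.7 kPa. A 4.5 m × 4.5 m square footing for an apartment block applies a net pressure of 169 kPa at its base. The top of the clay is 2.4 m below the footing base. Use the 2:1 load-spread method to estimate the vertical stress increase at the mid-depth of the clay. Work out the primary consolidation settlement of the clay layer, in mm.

S_c ≈ 133 mm

Mid-depth of clay below the footing base: z = 2.4 + 4.4/2 = 4.6 m.
Stress increase at mid-clay by the 2:1 spreading method:
Δσ = qBL/((B+z)(L+z)) = 169×4.5×4.5/((4.5+4.6)(4.5+4.6)) = 41.327 kPa
Final effective stress: σ'_f = σ'_0 + Δσ = 96.7 + 41.327 = 138.03 kPa.
Normally consolidated clay, so the full stress increment lies on the virgin compression line:
S_c = C_c·H/(1+e₀)·log₁₀(σ'_f/σ'_0) = 0.44×4.4/(1+1.25)×log₁₀(138.03/96.7)
    = 0.86044 × 0.15455 = 0.133 m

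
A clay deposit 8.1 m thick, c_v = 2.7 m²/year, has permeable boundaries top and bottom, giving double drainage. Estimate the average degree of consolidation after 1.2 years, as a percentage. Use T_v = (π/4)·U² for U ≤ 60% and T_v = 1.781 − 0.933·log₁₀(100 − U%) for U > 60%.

U ≈ 50.2 %

Drainage path length: H_d = H/2 = 4.05 m (double drainage).
T_v = c_v·t/H_d² = 2.7×1.2/4.05² = 0.19753.
T_v = 0.19753 corresponds to the U ≤ 60% branch:
U = √(4T_v/π) = 0.5015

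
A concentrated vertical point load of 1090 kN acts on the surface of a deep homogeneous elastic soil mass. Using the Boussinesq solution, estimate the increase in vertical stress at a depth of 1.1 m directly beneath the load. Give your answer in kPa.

Δσ_z ≈ 430 kPa

Boussinesq vertical stress below a point load on an elastic half-space:
Δσ_z = 3P/(2πz²) · [1 + (r/z)²]^(−5/2)
r/z = 0/1.1 = 0; [1+(r/z)²]^(−5/2) = 1.
Δσ_z = 3×1090/(2π×1.1²) × 1 = 430.11 × 1 = 430.1 kPa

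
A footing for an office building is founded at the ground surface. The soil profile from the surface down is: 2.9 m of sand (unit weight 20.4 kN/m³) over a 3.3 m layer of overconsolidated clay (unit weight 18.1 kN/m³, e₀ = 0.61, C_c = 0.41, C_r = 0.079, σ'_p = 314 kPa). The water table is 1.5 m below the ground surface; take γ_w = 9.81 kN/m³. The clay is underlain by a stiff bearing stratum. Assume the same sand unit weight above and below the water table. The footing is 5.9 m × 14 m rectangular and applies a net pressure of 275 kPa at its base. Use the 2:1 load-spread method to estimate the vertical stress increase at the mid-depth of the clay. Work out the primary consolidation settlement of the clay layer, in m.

S_c ≈ 0.0768 m

Mid-depth of clay below the ground surface: z = 2.9 + 3.3/2 = 4.55 m.
Total vertical stress at mid-clay: σ_v = 20.4×2.9 + 18.1×1.65 = 89.025 kPa.
Pore pressure: u = 9.81×(4.55 − 1.5) = 29.921 kPa.
Initial effective stress: σ'_0 = σ_v − u = 89.025 − 29.921 = 59.104 kPa.
Stress increase at mid-clay by the 2:1 spreading method:
Δσ = qBL/((B+z)(L+z)) = 275×5.9×14/((5.9+4.55)(14+4.55)) = 117.18 kPa
Final effective stress: σ'_f = 59.104 + 117.18 = 176.28 kPa.
σ'_f = 176.28 ≤ σ'_p = 314 kPa, so the clay remains overconsolidated and only the recompression index applies:
S_c = C_r·H/(1+e₀)·log₁₀(σ'_f/σ'_0) = 0.079×3.3/1.61×log₁₀(176.28/59.104)
    = 0.16193 × 0.47459 = 0.07685 m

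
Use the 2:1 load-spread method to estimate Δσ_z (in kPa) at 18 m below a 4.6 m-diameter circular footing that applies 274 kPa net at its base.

Δσ_z ≈ 11.4 kPa

By the 2:1 method the load spreads at 1 horizontal : 2 vertical, so at depth z the loaded area has grown by z in each plan dimension:
Δσ ≈ qD²/(D+z)² = 274×4.6²/(4.6+18)² = 11.351 kPa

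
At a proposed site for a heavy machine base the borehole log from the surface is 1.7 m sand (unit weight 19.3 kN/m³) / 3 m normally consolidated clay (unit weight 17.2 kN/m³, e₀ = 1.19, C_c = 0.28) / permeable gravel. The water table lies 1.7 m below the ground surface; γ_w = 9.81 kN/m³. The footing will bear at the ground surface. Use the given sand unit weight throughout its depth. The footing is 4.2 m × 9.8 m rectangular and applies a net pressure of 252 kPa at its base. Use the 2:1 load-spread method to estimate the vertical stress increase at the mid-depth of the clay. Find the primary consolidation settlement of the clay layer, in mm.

Mid-depth of clay below the ground surface: z = 1.7 + 3/2 = 3.2 m.
Total vertical stress at mid-clay: σ_v = 19.3×1.7 + 17.2×1.5 = 58.61 kPa.
Pore pressure: u = 9.81×(3.2 − 1.7) = 14.715 kPa.
Initial effective stress: σ'_0 = σ_v − u = 58.61 − 14.715 = 43.895 kPa.
Stress increase at mid-clay by the 2:1 spreading method:
Δσ = qBL/((B+z)(L+z)) = 252×4.2×9.8/((4.2+3.2)(9.8+3.2)) = 107.82 kPa
Final effective stress: σ'_f = σ'_0 + Δσ = 43.895 + 107.82 = 151.72 kPa.
Normally consolidated clay, so the full stress increment lies on the virgin compression line:
S_c = C_c·H/(1+e₀)·log₁₀(σ'_f/σ'_0) = 0.28×3/(1+1.19)×log₁₀(151.72/43.895)
    = 0.38356 × 0.53863 = 0.2066 m

S_c ≈ 207 mm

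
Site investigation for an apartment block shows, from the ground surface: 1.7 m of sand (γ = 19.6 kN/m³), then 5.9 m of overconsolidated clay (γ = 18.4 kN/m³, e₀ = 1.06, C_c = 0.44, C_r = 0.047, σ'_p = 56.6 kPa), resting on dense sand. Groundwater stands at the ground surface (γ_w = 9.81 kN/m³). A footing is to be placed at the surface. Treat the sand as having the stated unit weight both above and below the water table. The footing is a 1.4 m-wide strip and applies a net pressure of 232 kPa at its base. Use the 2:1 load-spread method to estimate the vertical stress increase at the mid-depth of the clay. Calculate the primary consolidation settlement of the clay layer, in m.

Mid-depth of clay below the ground surface: z = 1.7 + 5.9/2 = 4.65 m.
Total vertical stress at mid-clay: σ_v = 19.6×1.7 + 18.4×2.95 = 87.6 kPa.
Pore pressure: u = 9.81×(4.65 − 0) = 45.617 kPa.
Initial effective stress: σ'_0 = σ_v − u = 87.6 − 45.617 = 41.983 kPa.
Stress increase at mid-clay by the 2:1 spreading method:
Δσ = qB/(B+z) = 232×1.4/(1.4+4.65) = 53.686 kPa
Final effective stress: σ'_f = 41.983 + 53.686 = 95.669 kPa.
σ'_f = 95.669 > σ'_p = 56.6 kPa, so the stress path crosses the preconsolidation pressure — recompression up to σ'_p, then virgin compression beyond:
S_c = H/(1+e₀)·[C_r·log₁₀(σ'_p/σ'_0) + C_c·log₁₀(σ'_f/σ'_p)]
    = 5.9/2.06 × [0.047×log₁₀(56.6/41.983) + 0.44×log₁₀(95.669/56.6)]
    = 2.8641 × [0.0060979 + 0.1003] = 0.3047 m

S_c ≈ 0.305 m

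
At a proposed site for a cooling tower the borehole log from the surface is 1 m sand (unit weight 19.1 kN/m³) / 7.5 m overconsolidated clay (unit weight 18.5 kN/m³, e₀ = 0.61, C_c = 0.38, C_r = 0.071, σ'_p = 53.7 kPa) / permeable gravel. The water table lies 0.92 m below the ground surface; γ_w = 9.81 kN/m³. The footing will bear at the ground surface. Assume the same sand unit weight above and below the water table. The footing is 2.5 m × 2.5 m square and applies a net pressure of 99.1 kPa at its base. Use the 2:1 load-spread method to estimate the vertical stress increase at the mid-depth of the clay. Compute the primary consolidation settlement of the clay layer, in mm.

S_c ≈ 127 mm

Mid-depth of clay below the ground surface: z = 1 + 7.5/2 = 4.75 m.
Total vertical stress at mid-clay: σ_v = 19.1×1 + 18.5×3.75 = 88.475 kPa.
Pore pressure: u = 9.81×(4.75 − 0.92) = 37.572 kPa.
Initial effective stress: σ'_0 = σ_v − u = 88.475 − 37.572 = 50.903 kPa.
Stress increase at mid-clay by the 2:1 spreading method:
Δσ = qBL/((B+z)(L+z)) = 99.1×2.5×2.5/((2.5+4.75)(2.5+4.75)) = 11.784 kPa
Final effective stress: σ'_f = 50.903 + 11.784 = 62.687 kPa.
σ'_f = 62.687 > σ'_p = 53.7 kPa, so the stress path crosses the preconsolidation pressure — recompression up to σ'_p, then virgin compression beyond:
S_c = H/(1+e₀)·[C_r·log₁₀(σ'_p/σ'_0) + C_c·log₁₀(σ'_f/σ'_p)]
    = 7.5/1.61 × [0.071×log₁₀(53.7/50.903) + 0.38×log₁₀(62.687/53.7)]
    = 4.6584 × [0.0016494 + 0.025537] = 0.1266 m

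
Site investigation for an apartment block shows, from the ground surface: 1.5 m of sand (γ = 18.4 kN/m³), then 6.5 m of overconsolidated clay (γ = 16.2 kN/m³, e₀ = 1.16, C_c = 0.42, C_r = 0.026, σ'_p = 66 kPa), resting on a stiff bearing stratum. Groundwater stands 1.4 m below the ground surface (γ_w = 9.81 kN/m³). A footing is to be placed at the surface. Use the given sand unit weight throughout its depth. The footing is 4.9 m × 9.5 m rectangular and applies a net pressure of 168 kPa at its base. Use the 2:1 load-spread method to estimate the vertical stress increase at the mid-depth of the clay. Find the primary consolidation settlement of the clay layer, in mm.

S_c ≈ 262 mm

Mid-depth of clay below the ground surface: z = 1.5 + 6.5/2 = 4.75 m.
Total vertical stress at mid-clay: σ_v = 18.4×1.5 + 16.2×3.25 = 80.25 kPa.
Pore pressure: u = 9.81×(4.75 − 1.4) = 32.864 kPa.
Initial effective stress: σ'_0 = σ_v − u = 80.25 − 32.864 = 47.386 kPa.
Stress increase at mid-clay by the 2:1 spreading method:
Δσ = qBL/((B+z)(L+z)) = 168×4.9×9.5/((4.9+4.75)(9.5+4.75)) = 56.87 kPa
Final effective stress: σ'_f = 47.386 + 56.87 = 104.26 kPa.
σ'_f = 104.26 > σ'_p = 66 kPa, so the stress path crosses the preconsolidation pressure — recompression up to σ'_p, then virgin compression beyond:
S_c = H/(1+e₀)·[C_r·log₁₀(σ'_p/σ'_0) + C_c·log₁₀(σ'_f/σ'_p)]
    = 6.5/2.16 × [0.026×log₁₀(66/47.386) + 0.42×log₁₀(104.26/66)]
    = 3.0093 × [0.0037412 + 0.083401] = 0.2622 m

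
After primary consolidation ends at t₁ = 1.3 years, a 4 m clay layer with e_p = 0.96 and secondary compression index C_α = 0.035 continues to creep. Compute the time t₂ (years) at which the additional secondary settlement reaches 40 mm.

t₂ ≈ 4.72 years

S_s = C_α·H/(1+e_p)·log₁₀(t₂/t₁) ⇒ log₁₀(t₂/t₁) = S_s·(1+e_p)/(C_α·H).
log₁₀(t₂/t₁) = 0.04 × (1+0.96) / (0.035×4) = 0.56
t₂ = t₁ × 10^0.56 = 1.3 × 3.631 = 4.72 years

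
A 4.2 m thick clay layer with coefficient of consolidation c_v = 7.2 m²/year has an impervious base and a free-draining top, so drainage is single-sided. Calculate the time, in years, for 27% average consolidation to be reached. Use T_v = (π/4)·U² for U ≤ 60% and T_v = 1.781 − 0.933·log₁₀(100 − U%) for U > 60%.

t ≈ 0.14 years

Drainage path length: H_d = H = 4.2 m (single drainage).
U ≤ 60%: T_v = (π/4)·U² = (π/4)×0.27² = 0.057256.
t = T_v·H_d²/c_v = 0.057256×4.2²/7.2 = 0.1403 years.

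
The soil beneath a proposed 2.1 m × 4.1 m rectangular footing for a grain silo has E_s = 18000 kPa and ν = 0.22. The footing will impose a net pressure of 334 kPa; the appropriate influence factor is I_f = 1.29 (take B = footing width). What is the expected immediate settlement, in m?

S_e ≈ 0.0478 m

Immediate (elastic) settlement: S_e = q·B·(1−ν²)/E_s · I_f.
S_e = 334 × 2.1 × (1 − 0.22²) / 18000 × 1.29
    = 334 × 2.1 × 0.9516 / 18000 × 1.29
    = 0.04783 m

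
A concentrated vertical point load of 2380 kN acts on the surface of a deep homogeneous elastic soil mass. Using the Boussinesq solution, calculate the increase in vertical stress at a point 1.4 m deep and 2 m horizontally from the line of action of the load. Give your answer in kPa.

Boussinesq vertical stress below a point load on an elastic half-space:
Δσ_z = 3P/(2πz²) · [1 + (r/z)²]^(−5/2)
r/z = 2/1.4 = 1.4286; [1+(r/z)²]^(−5/2) = 0.062019.
Δσ_z = 3×2380/(2π×1.4²) × 0.062019 = 579.78 × 0.062019 = 35.96 kPa

Δσ_z ≈ 36 kPa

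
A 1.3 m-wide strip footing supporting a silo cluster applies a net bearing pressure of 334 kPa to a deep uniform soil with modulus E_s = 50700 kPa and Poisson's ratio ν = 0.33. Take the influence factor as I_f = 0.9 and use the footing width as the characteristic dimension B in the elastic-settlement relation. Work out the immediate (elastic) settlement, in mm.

S_e ≈ 6.87 mm

Immediate (elastic) settlement: S_e = q·B·(1−ν²)/E_s · I_f.
S_e = 334 × 1.3 × (1 − 0.33²) / 50700 × 0.9
    = 334 × 1.3 × 0.8911 / 50700 × 0.9
    = 0.006868 m = 6.868 mm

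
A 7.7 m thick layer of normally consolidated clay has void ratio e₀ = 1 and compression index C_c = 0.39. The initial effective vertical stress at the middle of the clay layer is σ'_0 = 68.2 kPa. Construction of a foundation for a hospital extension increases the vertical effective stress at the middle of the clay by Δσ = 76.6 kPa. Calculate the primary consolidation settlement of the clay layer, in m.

S_c ≈ 0.491 m

Final effective stress: σ'_f = σ'_0 + Δσ = 68.2 + 76.6 = 144.8 kPa.
Normally consolidated clay, so the full stress increment lies on the virgin compression line:
S_c = C_c·H/(1+e₀)·log₁₀(σ'_f/σ'_0) = 0.39×7.7/(1+1)×log₁₀(144.8/68.2)
    = 1.5015 × 0.32698 = 0.491 m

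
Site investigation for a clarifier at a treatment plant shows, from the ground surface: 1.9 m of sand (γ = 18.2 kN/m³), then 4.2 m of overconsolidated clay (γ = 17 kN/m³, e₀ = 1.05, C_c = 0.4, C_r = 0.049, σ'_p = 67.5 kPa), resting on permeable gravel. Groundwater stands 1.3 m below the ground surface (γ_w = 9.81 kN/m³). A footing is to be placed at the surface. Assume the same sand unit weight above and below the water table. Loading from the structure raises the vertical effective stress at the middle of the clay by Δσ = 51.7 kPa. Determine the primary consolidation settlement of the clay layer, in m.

Mid-depth of clay below the ground surface: z = 1.9 + 4.2/2 = 4 m.
Total vertical stress at mid-clay: σ_v = 18.2×1.9 + 17×2.1 = 70.28 kPa.
Pore pressure: u = 9.81×(4 − 1.3) = 26.487 kPa.
Initial effective stress: σ'_0 = σ_v − u = 70.28 − 26.487 = 43.793 kPa.
Final effective stress: σ'_f = 43.793 + 51.7 = 95.493 kPa.
σ'_f = 95.493 > σ'_p = 67.5 kPa, so the stress path crosses the preconsolidation pressure — recompression up to σ'_p, then virgin compression beyond:
S_c = H/(1+e₀)·[C_r·log₁₀(σ'_p/σ'_0) + C_c·log₁₀(σ'_f/σ'_p)]
    = 4.2/2.05 × [0.049×log₁₀(67.5/43.793) + 0.4×log₁₀(95.493/67.5)]
    = 2.0488 × [0.0092071 + 0.060267] = 0.1423 m

S_c ≈ 0.142 m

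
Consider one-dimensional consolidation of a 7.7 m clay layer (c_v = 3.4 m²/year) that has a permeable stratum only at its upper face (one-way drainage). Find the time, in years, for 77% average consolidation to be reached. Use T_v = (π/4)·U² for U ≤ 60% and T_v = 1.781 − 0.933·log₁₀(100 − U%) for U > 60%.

Drainage path length: H_d = H = 7.7 m (single drainage).
U > 60%: T_v = 1.781 − 0.933·log₁₀(100 − 77) = 0.51051.
t = T_v·H_d²/c_v = 0.51051×7.7²/3.4 = 8.902 years.

t ≈ 8.9 years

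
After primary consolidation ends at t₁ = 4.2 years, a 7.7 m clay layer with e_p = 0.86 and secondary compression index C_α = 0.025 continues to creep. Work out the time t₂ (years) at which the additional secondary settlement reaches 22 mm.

t₂ ≈ 6.85 years

S_s = C_α·H/(1+e_p)·log₁₀(t₂/t₁) ⇒ log₁₀(t₂/t₁) = S_s·(1+e_p)/(C_α·H).
log₁₀(t₂/t₁) = 0.022 × (1+0.86) / (0.025×7.7) = 0.2126
t₂ = t₁ × 10^0.2126 = 4.2 × 1.631 = 6.852 years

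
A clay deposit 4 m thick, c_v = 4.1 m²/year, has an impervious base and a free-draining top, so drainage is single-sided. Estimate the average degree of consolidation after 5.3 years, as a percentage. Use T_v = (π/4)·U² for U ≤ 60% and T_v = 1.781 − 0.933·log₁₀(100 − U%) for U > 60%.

Drainage path length: H_d = H = 4 m (single drainage).
T_v = c_v·t/H_d² = 4.1×5.3/4² = 1.3581.
T_v = 1.3581 corresponds to the U > 60% branch:
U = 1 − 10^((1.781 − T_v)/0.933)/100 = 0.9716

U ≈ 97.2 %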